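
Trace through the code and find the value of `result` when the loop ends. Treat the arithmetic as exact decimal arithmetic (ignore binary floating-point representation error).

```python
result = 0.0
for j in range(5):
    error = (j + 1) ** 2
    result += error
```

Let's trace through this code step by step.

Initialize: result = 0.0
Entering loop: for j in range(5):
After iteration 1: j = 0, result = 1.0, error = 1
After iteration 2: j = 1, result = 5.0, error = 4
After iteration 3: j = 2, result = 14.0, error = 9
After iteration 4: j = 3, result = 30.0, error = 16
After iteration 5: j = 4, result = 55.0, error = 25
Loop ends.

Final answer: 55.0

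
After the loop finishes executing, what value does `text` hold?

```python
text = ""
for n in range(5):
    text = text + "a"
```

Let's trace through this code step by step.

Initialize: text = ''
Entering loop: for n in range(5):
After iteration 1: n = 0, text = 'a'
After iteration 2: n = 1, text = 'aa'
After iteration 3: n = 2, text = 'aaa'
After iteration 4: n = 3, text = 'aaaa'
After iteration 5: n = 4, text = 'aaaaa'
Loop ends.

Final answer: 'aaaaa'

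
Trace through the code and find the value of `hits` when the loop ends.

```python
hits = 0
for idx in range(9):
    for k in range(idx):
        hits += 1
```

Let's trace through this code step by step.

Initialize: hits = 0
Entering loop: for idx in range(9):
After iteration 1: idx = 0, hits = 0
After iteration 2: idx = 1, hits = 1, k = 0
After iteration 3: idx = 2, hits = 3, k = 1
After iteration 4: idx = 3, hits = 6, k = 2
After iteration 5: idx = 4, hits = 10, k = 3
After iteration 6: idx = 5, hits = 15, k = 4
After iteration 7: idx = 6, hits = 21, k = 5
After iteration 8: idx = 7, hits = 28, k = 6
After iteration 9: idx = 8, hits = 36, k = 7
Loop ends.

Final answer: 36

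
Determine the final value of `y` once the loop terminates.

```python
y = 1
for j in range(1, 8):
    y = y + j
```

Let's trace through this code step by step.

Initialize: y = 1
Entering loop: for j in range(1, 8):
After iteration 1: j = 1, y = 2
After iteration 2: j = 2, y = 4
After iteration 3: j = 3, y = 7
After iteration 4: j = 4, y = 11
After iteration 5: j = 5, y = 16
After iteration 6: j = 6, y = 22
After iteration 7: j = 7, y = 29
Loop ends.

Final answer: 29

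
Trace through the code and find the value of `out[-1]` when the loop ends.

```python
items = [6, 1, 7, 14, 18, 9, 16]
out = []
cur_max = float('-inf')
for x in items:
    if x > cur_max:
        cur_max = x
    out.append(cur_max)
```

Let's trace through this code step by step.

Initialize: items = [6, 1, 7, 14, 18, 9, 16]
Initialize: out = []
Initialize: cur_max = -inf
Entering loop: for x in items:
After iteration 1: x = 6, out = [6], cur_max = 6
After iteration 2: x = 1, out = [6, 6], cur_max = 6
After iteration 3: x = 7, out = [6, 6, 7], cur_max = 7
After iteration 4: x = 14, out = [6, 6, 7, 14], cur_max = 14
After iteration 5: x = 18, out = [6, 6, 7, 14, 18], cur_max = 18
After iteration 6: x = 9, out = [6, 6, 7, 14, 18, 18], cur_max = 18
After iteration 7: x = 16, out = [6, 6, 7, 14, 18, 18, 18], cur_max = 18
Loop ends.
out[-1] = 18

Final answer: 18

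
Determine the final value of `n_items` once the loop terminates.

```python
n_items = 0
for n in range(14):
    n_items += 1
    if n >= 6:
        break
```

Let's trace through this code step by step.

Initialize: n_items = 0
Entering loop: for n in range(14):
After iteration 1: n = 0, n_items = 1
After iteration 2: n = 1, n_items = 2
After iteration 3: n = 2, n_items = 3
After iteration 4: n = 3, n_items = 4
After iteration 5: n = 4, n_items = 5
After iteration 6: n = 5, n_items = 6
After iteration 7: n = 6, n_items = 7
Loop ends.

Final answer: 7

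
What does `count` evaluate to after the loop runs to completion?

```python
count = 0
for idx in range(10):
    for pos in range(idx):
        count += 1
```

Let's trace through this code step by step.

Initialize: count = 0
Entering loop: for idx in range(10):
After iteration 1: idx = 0, count = 0
After iteration 2: idx = 1, count = 1, pos = 0
After iteration 3: idx = 2, count = 3, pos = 1
After iteration 4: idx = 3, count = 6, pos = 2
After iteration 5: idx = 4, count = 10, pos = 3
After iteration 6: idx = 5, count = 15, pos = 4
After iteration 7: idx = 6, count = 21, pos = 5
After iteration 8: idx = 7, count = 28, pos = 6
After iteration 9: idx = 8, count = 36, pos = 7
After iteration 10: idx = 9, count = 45, pos = 8
Loop ends.

Final answer: 45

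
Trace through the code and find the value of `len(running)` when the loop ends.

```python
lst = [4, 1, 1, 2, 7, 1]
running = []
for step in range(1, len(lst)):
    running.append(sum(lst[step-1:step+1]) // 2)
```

Let's trace through this code step by step.

Initialize: lst = [4, 1, 1, 2, 7, 1]
Initialize: running = []
Entering loop: for step in range(1, len(lst)):
After iteration 1: step = 1, running = [2]
After iteration 2: step = 2, running = [2, 1]
After iteration 3: step = 3, running = [2, 1, 1]
After iteration 4: step = 4, running = [2, 1, 1, 4]
After iteration 5: step = 5, running = [2, 1, 1, 4, 4]
Loop ends.
len(running) = 5

Final answer: 5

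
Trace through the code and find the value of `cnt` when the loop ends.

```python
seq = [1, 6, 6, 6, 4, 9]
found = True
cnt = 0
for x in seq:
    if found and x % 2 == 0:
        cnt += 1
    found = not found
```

Let's trace through this code step by step.

Initialize: seq = [1, 6, 6, 6, 4, 9]
Initialize: found = True
Initialize: cnt = 0
Entering loop: for x in seq:
After iteration 1: x = 1, found = False, cnt = 0
After iteration 2: x = 6, found = True, cnt = 0
After iteration 3: x = 6, found = False, cnt = 1
After iteration 4: x = 6, found = True, cnt = 1
After iteration 5: x = 4, found = False, cnt = 2
After iteration 6: x = 9, found = True, cnt = 2
Loop ends.

Final answer: 2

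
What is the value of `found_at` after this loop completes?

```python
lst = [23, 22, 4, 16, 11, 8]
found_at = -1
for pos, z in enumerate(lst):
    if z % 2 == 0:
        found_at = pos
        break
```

Let's trace through this code step by step.

Initialize: lst = [23, 22, 4, 16, 11, 8]
Initialize: found_at = -1
Entering loop: for pos, z in enumerate(lst):
After iteration 1: pos = 0, z = 23, found_at = -1
After iteration 2: pos = 1, z = 22, found_at = 1
Loop ends.

Final answer: 1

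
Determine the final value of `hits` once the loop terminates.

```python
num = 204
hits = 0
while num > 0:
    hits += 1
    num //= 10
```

Let's trace through this code step by step.

Initialize: num = 204
Initialize: hits = 0
Entering loop: while num > 0:
After iteration 1: num = 20, hits = 1
After iteration 2: num = 2, hits = 2
After iteration 3: num = 0, hits = 3
Loop ends.

Final answer: 3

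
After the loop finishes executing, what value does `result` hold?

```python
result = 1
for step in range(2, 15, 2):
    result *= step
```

Let's trace through this code step by step.

Initialize: result = 1
Entering loop: for step in range(2, 15, 2):
After iteration 1: step = 2, result = 2
After iteration 2: step = 4, result = 8
After iteration 3: step = 6, result = 48
After iteration 4: step = 8, result = 384
After iteration 5: step = 10, result = 3840
After iteration 6: step = 12, result = 46080
After iteration 7: step = 14, result = 645120
Loop ends.

Final answer: 645120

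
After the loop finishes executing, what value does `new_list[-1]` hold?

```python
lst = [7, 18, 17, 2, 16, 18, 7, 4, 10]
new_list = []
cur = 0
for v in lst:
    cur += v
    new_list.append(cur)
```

Let's trace through this code step by step.

Initialize: lst = [7, 18, 17, 2, 16, 18, 7, 4, 10]
Initialize: new_list = []
Initialize: cur = 0
Entering loop: for v in lst:
After iteration 1: v = 7, new_list = [7], cur = 7
After iteration 2: v = 18, new_list = [7, 25], cur = 25
After iteration 3: v = 17, new_list = [7, 25, 42], cur = 42
After iteration 4: v = 2, new_list = [7, 25, 42, 44], cur = 44
After iteration 5: v = 16, new_list = [7, 25, 42, 44, 60], cur = 60
After iteration 6: v = 18, new_list = [7, 25, 42, 44, 60, 78], cur = 78
After iteration 7: v = 7, new_list = [7, 25, 42, 44, 60, 78, 85], cur = 85
After iteration 8: v = 4, new_list = [7, 25, 42, 44, 60, 78, 85, 89], cur = 89
After iteration 9: v = 10, new_list = [7, 25, 42, 44, 60, 78, 85, 89, 99], cur = 99
Loop ends.
new_list[-1] = 99

Final answer: 99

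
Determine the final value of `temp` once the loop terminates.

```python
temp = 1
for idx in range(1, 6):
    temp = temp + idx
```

Let's trace through this code step by step.

Initialize: temp = 1
Entering loop: for idx in range(1, 6):
After iteration 1: idx = 1, temp = 2
After iteration 2: idx = 2, temp = 4
After iteration 3: idx = 3, temp = 7
After iteration 4: idx = 4, temp = 11
After iteration 5: idx = 5, temp = 16
Loop ends.

Final answer: 16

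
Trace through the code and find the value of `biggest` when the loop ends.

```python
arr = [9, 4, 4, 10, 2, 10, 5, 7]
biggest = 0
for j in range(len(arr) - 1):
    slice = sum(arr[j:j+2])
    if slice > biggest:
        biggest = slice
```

Let's trace through this code step by step.

Initialize: arr = [9, 4, 4, 10, 2, 10, 5, 7]
Initialize: biggest = 0
Entering loop: for j in range(len(arr) - 1):
After iteration 1: j = 0, biggest = 13, slice = 13
After iteration 2: j = 1, biggest = 13, slice = 8
After iteration 3: j = 2, biggest = 14, slice = 14
After iteration 4: j = 3, biggest = 14, slice = 12
After iteration 5: j = 4, biggest = 14, slice = 12
After iteration 6: j = 5, biggest = 15, slice = 15
After iteration 7: j = 6, biggest = 15, slice = 12
Loop ends.

Final answer: 15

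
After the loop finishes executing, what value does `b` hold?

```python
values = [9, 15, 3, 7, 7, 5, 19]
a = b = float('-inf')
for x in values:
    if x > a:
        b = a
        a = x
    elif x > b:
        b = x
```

Let's trace through this code step by step.

Initialize: values = [9, 15, 3, 7, 7, 5, 19]
Initialize: a = -inf
Initialize: b = -inf
Entering loop: for x in values:
After iteration 1: x = 9, a = 9, b = -inf
After iteration 2: x = 15, a = 15, b = 9
After iteration 3: x = 3, a = 15, b = 9
After iteration 4: x = 7, a = 15, b = 9
After iteration 5: x = 7, a = 15, b = 9
After iteration 6: x = 5, a = 15, b = 9
After iteration 7: x = 19, a = 19, b = 15
Loop ends.

Final answer: 15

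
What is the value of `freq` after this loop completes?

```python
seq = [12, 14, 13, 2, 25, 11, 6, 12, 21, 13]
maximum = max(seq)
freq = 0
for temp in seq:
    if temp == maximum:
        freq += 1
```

Let's trace through this code step by step.

Initialize: seq = [12, 14, 13, 2, 25, 11, 6, 12, 21, 13]
Initialize: maximum = 25
Initialize: freq = 0
Entering loop: for temp in seq:
After iteration 1: temp = 12, freq = 0
After iteration 2: temp = 14, freq = 0
After iteration 3: temp = 13, freq = 0
After iteration 4: temp = 2, freq = 0
After iteration 5: temp = 25, freq = 1
After iteration 6: temp = 11, freq = 1
After iteration 7: temp = 6, freq = 1
After iteration 8: temp = 12, freq = 1
After iteration 9: temp = 21, freq = 1
After iteration 10: temp = 13, freq = 1
Loop ends.

Final answer: 1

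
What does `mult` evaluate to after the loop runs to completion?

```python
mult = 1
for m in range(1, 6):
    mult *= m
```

Let's trace through this code step by step.

Initialize: mult = 1
Entering loop: for m in range(1, 6):
After iteration 1: m = 1, mult = 1
After iteration 2: m = 2, mult = 2
After iteration 3: m = 3, mult = 6
After iteration 4: m = 4, mult = 24
After iteration 5: m = 5, mult = 120
Loop ends.

Final answer: 120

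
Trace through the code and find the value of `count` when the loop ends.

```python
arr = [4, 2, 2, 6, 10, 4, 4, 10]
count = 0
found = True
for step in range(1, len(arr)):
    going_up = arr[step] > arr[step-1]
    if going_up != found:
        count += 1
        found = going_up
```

Let's trace through this code step by step.

Initialize: arr = [4, 2, 2, 6, 10, 4, 4, 10]
Initialize: count = 0
Initialize: found = True
Entering loop: for step in range(1, len(arr)):
After iteration 1: step = 1, count = 1, found = False, going_up = False
After iteration 2: step = 2, count = 1, found = False, going_up = False
After iteration 3: step = 3, count = 2, found = True, going_up = True
After iteration 4: step = 4, count = 2, found = True, going_up = True
After iteration 5: step = 5, count = 3, found = False, going_up = False
After iteration 6: step = 6, count = 3, found = False, going_up = False
After iteration 7: step = 7, count = 4, found = True, going_up = True
Loop ends.

Final answer: 4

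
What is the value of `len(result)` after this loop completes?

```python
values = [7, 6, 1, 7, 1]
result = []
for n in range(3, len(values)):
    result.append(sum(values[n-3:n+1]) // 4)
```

Let's trace through this code step by step.

Initialize: values = [7, 6, 1, 7, 1]
Initialize: result = []
Entering loop: for n in range(3, len(values)):
After iteration 1: n = 3, result = [5]
After iteration 2: n = 4, result = [5, 3]
Loop ends.
len(result) = 2

Final answer: 2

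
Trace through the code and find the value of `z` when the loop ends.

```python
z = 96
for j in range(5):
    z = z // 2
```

Let's trace through this code step by step.

Initialize: z = 96
Entering loop: for j in range(5):
After iteration 1: j = 0, z = 48
After iteration 2: j = 1, z = 24
After iteration 3: j = 2, z = 12
After iteration 4: j = 3, z = 6
After iteration 5: j = 4, z = 3
Loop ends.

Final answer: 3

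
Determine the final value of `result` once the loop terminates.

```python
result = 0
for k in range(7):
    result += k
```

Let's trace through this code step by step.

Initialize: result = 0
Entering loop: for k in range(7):
After iteration 1: k = 0, result = 0
After iteration 2: k = 1, result = 1
After iteration 3: k = 2, result = 3
After iteration 4: k = 3, result = 6
After iteration 5: k = 4, result = 10
After iteration 6: k = 5, result = 15
After iteration 7: k = 6, result = 21
Loop ends.

Final answer: 21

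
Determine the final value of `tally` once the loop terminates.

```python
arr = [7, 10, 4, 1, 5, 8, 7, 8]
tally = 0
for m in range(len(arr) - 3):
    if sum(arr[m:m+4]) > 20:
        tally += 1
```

Let's trace through this code step by step.

Initialize: arr = [7, 10, 4, 1, 5, 8, 7, 8]
Initialize: tally = 0
Entering loop: for m in range(len(arr) - 3):
After iteration 1: m = 0, tally = 1
After iteration 2: m = 1, tally = 1
After iteration 3: m = 2, tally = 1
After iteration 4: m = 3, tally = 2
After iteration 5: m = 4, tally = 3
Loop ends.

Final answer: 3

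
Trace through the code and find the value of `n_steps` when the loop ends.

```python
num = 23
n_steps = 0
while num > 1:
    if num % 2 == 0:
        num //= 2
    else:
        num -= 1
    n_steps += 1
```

Let's trace through this code step by step.

Initialize: num = 23
Initialize: n_steps = 0
Entering loop: while num > 1:
After iteration 1: num = 22, n_steps = 1
After iteration 2: num = 11, n_steps = 2
After iteration 3: num = 10, n_steps = 3
After iteration 4: num = 5, n_steps = 4
After iteration 5: num = 4, n_steps = 5
After iteration 6: num = 2, n_steps = 6
After iteration 7: num = 1, n_steps = 7
Loop ends.

Final answer: 7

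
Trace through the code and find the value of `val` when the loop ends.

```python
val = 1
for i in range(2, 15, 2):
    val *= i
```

Let's trace through this code step by step.

Initialize: val = 1
Entering loop: for i in range(2, 15, 2):
After iteration 1: i = 2, val = 2
After iteration 2: i = 4, val = 8
After iteration 3: i = 6, val = 48
After iteration 4: i = 8, val = 384
After iteration 5: i = 10, val = 3840
After iteration 6: i = 12, val = 46080
After iteration 7: i = 14, val = 645120
Loop ends.

Final answer: 645120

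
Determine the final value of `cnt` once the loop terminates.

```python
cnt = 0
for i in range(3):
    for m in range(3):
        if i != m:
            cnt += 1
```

Let's trace through this code step by step.

Initialize: cnt = 0
Entering loop: for i in range(3):
After iteration 1: i = 0, cnt = 2
After iteration 2: i = 1, cnt = 4
After iteration 3: i = 2, cnt = 6
Loop ends.

Final answer: 6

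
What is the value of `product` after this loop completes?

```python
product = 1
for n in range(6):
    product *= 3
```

Let's trace through this code step by step.

Initialize: product = 1
Entering loop: for n in range(6):
After iteration 1: n = 0, product = 3
After iteration 2: n = 1, product = 9
After iteration 3: n = 2, product = 27
After iteration 4: n = 3, product = 81
After iteration 5: n = 4, product = 243
After iteration 6: n = 5, product = 729
Loop ends.

Final answer: 729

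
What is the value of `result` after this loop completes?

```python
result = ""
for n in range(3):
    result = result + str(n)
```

Let's trace through this code step by step.

Initialize: result = ''
Entering loop: for n in range(3):
After iteration 1: n = 0, result = '0'
After iteration 2: n = 1, result = '01'
After iteration 3: n = 2, result = '012'
Loop ends.

Final answer: '012'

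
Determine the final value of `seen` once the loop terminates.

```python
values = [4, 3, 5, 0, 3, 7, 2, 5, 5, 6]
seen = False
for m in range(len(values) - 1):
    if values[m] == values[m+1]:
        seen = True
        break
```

Let's trace through this code step by step.

Initialize: values = [4, 3, 5, 0, 3, 7, 2, 5, 5, 6]
Initialize: seen = False
Entering loop: for m in range(len(values) - 1):
After iteration 1: m = 0, seen = False
After iteration 2: m = 1, seen = False
After iteration 3: m = 2, seen = False
After iteration 4: m = 3, seen = False
After iteration 5: m = 4, seen = False
After iteration 6: m = 5, seen = False
After iteration 7: m = 6, seen = False
After iteration 8: m = 7, seen = True
Loop ends.

Final answer: True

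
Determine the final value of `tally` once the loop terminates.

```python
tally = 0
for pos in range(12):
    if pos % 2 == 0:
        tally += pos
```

Let's trace through this code step by step.

Initialize: tally = 0
Entering loop: for pos in range(12):
After iteration 1: pos = 0, tally = 0
After iteration 2: pos = 1, tally = 0
After iteration 3: pos = 2, tally = 2
After iteration 4: pos = 3, tally = 2
After iteration 5: pos = 4, tally = 6
After iteration 6: pos = 5, tally = 6
After iteration 7: pos = 6, tally = 12
After iteration 8: pos = 7, tally = 12
After iteration 9: pos = 8, tally = 20
After iteration 10: pos = 9, tally = 20
After iteration 11: pos = 10, tally = 30
After iteration 12: pos = 11, tally = 30
Loop ends.

Final answer: 30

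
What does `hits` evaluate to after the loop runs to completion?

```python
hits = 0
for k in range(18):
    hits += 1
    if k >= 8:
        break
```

Let's trace through this code step by step.

Initialize: hits = 0
Entering loop: for k in range(18):
After iteration 1: k = 0, hits = 1
After iteration 2: k = 1, hits = 2
After iteration 3: k = 2, hits = 3
After iteration 4: k = 3, hits = 4
After iteration 5: k = 4, hits = 5
After iteration 6: k = 5, hits = 6
After iteration 7: k = 6, hits = 7
After iteration 8: k = 7, hits = 8
After iteration 9: k = 8, hits = 9
Loop ends.

Final answer: 9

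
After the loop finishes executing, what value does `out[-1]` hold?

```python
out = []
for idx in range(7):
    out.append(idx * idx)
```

Let's trace through this code step by step.

Initialize: out = []
Entering loop: for idx in range(7):
After iteration 1: idx = 0, out = [0]
After iteration 2: idx = 1, out = [0, 1]
After iteration 3: idx = 2, out = [0, 1, 4]
After iteration 4: idx = 3, out = [0, 1, 4, 9]
After iteration 5: idx = 4, out = [0, 1, 4, 9, 16]
After iteration 6: idx = 5, out = [0, 1, 4, 9, 16, 25]
After iteration 7: idx = 6, out = [0, 1, 4, 9, 16, 25, 36]
Loop ends.
out[-1] = 36

Final answer: 36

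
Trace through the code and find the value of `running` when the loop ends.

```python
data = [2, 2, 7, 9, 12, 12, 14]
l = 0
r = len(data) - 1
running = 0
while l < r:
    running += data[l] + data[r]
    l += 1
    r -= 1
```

Let's trace through this code step by step.

Initialize: data = [2, 2, 7, 9, 12, 12, 14]
Initialize: l = 0
Initialize: r = 6
Initialize: running = 0
Entering loop: while l < r:
After iteration 1: l = 1, r = 5, running = 16
After iteration 2: l = 2, r = 4, running = 30
After iteration 3: l = 3, r = 3, running = 49
Loop ends.

Final answer: 49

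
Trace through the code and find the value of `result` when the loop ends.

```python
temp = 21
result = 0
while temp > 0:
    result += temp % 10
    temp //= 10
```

Let's trace through this code step by step.

Initialize: temp = 21
Initialize: result = 0
Entering loop: while temp > 0:
After iteration 1: temp = 2, result = 1
After iteration 2: temp = 0, result = 3
Loop ends.

Final answer: 3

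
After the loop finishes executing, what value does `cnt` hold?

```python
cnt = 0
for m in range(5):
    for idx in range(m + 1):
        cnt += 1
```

Let's trace through this code step by step.

Initialize: cnt = 0
Entering loop: for m in range(5):
After iteration 1: m = 0, cnt = 1, idx = 0
After iteration 2: m = 1, cnt = 3, idx = 1
After iteration 3: m = 2, cnt = 6, idx = 2
After iteration 4: m = 3, cnt = 10, idx = 3
After iteration 5: m = 4, cnt = 15, idx = 4
Loop ends.

Final answer: 15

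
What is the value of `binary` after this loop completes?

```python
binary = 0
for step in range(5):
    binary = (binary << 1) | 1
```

Let's trace through this code step by step.

Initialize: binary = 0
Entering loop: for step in range(5):
After iteration 1: step = 0, binary = 1
After iteration 2: step = 1, binary = 3
After iteration 3: step = 2, binary = 7
After iteration 4: step = 3, binary = 15
After iteration 5: step = 4, binary = 31
Loop ends.

Final answer: 31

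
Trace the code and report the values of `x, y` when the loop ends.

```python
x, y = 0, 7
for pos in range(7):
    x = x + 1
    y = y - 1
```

Let's trace through this code step by step.

Initialize: x = 0
Initialize: y = 7
Entering loop: for pos in range(7):
After iteration 1: pos = 0, x = 1, y = 6
After iteration 2: pos = 1, x = 2, y = 5
After iteration 3: pos = 2, x = 3, y = 4
After iteration 4: pos = 3, x = 4, y = 3
After iteration 5: pos = 4, x = 5, y = 2
After iteration 6: pos = 5, x = 6, y = 1
After iteration 7: pos = 6, x = 7, y = 0
Loop ends.

Final answer: 7, 0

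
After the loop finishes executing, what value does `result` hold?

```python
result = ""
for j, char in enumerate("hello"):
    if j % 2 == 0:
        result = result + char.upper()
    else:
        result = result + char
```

Let's trace through this code step by step.

Initialize: result = ''
Entering loop: for j, char in enumerate("hello"):
After iteration 1: j = 0, char = 'h', result = 'H'
After iteration 2: j = 1, char = 'e', result = 'He'
After iteration 3: j = 2, char = 'l', result = 'HeL'
After iteration 4: j = 3, char = 'l', result = 'HeLl'
After iteration 5: j = 4, char = 'o', result = 'HeLlO'
Loop ends.

Final answer: 'HeLlO'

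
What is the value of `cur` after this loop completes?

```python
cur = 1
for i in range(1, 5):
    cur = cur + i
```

Let's trace through this code step by step.

Initialize: cur = 1
Entering loop: for i in range(1, 5):
After iteration 1: i = 1, cur = 2
After iteration 2: i = 2, cur = 4
After iteration 3: i = 3, cur = 7
After iteration 4: i = 4, cur = 11
Loop ends.

Final answer: 11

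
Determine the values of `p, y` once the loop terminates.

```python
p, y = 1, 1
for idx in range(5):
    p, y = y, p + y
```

Let's trace through this code step by step.

Initialize: p = 1
Initialize: y = 1
Entering loop: for idx in range(5):
After iteration 1: idx = 0, p = 1, y = 2
After iteration 2: idx = 1, p = 2, y = 3
After iteration 3: idx = 2, p = 3, y = 5
After iteration 4: idx = 3, p = 5, y = 8
After iteration 5: idx = 4, p = 8, y = 13
Loop ends.

Final answer: 8, 13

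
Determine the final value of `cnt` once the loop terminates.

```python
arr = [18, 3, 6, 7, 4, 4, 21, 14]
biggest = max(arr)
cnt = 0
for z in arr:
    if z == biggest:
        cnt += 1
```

Let's trace through this code step by step.

Initialize: arr = [18, 3, 6, 7, 4, 4, 21, 14]
Initialize: biggest = 21
Initialize: cnt = 0
Entering loop: for z in arr:
After iteration 1: z = 18, cnt = 0
After iteration 2: z = 3, cnt = 0
After iteration 3: z = 6, cnt = 0
After iteration 4: z = 7, cnt = 0
After iteration 5: z = 4, cnt = 0
After iteration 6: z = 4, cnt = 0
After iteration 7: z = 21, cnt = 1
After iteration 8: z = 14, cnt = 1
Loop ends.

Final answer: 1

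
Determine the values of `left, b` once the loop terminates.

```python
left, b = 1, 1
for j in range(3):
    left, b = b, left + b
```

Let's trace through this code step by step.

Initialize: left = 1
Initialize: b = 1
Entering loop: for j in range(3):
After iteration 1: j = 0, left = 1, b = 2
After iteration 2: j = 1, left = 2, b = 3
After iteration 3: j = 2, left = 3, b = 5
Loop ends.

Final answer: 3, 5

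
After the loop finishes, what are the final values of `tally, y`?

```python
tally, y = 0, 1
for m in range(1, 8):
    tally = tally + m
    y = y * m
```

Let's trace through this code step by step.

Initialize: tally = 0
Initialize: y = 1
Entering loop: for m in range(1, 8):
After iteration 1: m = 1, tally = 1, y = 1
After iteration 2: m = 2, tally = 3, y = 2
After iteration 3: m = 3, tally = 6, y = 6
After iteration 4: m = 4, tally = 10, y = 24
After iteration 5: m = 5, tally = 15, y = 120
After iteration 6: m = 6, tally = 21, y = 720
After iteration 7: m = 7, tally = 28, y = 5040
Loop ends.

Final answer: 28, 5040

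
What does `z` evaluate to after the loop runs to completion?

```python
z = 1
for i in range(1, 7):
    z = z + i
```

Let's trace through this code step by step.

Initialize: z = 1
Entering loop: for i in range(1, 7):
After iteration 1: i = 1, z = 2
After iteration 2: i = 2, z = 4
After iteration 3: i = 3, z = 7
After iteration 4: i = 4, z = 11
After iteration 5: i = 5, z = 16
After iteration 6: i = 6, z = 22
Loop ends.

Final answer: 22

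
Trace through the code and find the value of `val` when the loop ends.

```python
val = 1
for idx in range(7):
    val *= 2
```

Let's trace through this code step by step.

Initialize: val = 1
Entering loop: for idx in range(7):
After iteration 1: idx = 0, val = 2
After iteration 2: idx = 1, val = 4
After iteration 3: idx = 2, val = 8
After iteration 4: idx = 3, val = 16
After iteration 5: idx = 4, val = 32
After iteration 6: idx = 5, val = 64
After iteration 7: idx = 6, val = 128
Loop ends.

Final answer: 128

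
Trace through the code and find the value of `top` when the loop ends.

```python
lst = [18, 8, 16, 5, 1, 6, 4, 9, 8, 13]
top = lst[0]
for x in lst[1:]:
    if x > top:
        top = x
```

Let's trace through this code step by step.

Initialize: lst = [18, 8, 16, 5, 1, 6, 4, 9, 8, 13]
Initialize: top = 18
Entering loop: for x in lst[1:]:
After iteration 1: x = 8, top = 18
After iteration 2: x = 16, top = 18
After iteration 3: x = 5, top = 18
After iteration 4: x = 1, top = 18
After iteration 5: x = 6, top = 18
After iteration 6: x = 4, top = 18
After iteration 7: x = 9, top = 18
After iteration 8: x = 8, top = 18
After iteration 9: x = 13, top = 18
Loop ends.

Final answer: 18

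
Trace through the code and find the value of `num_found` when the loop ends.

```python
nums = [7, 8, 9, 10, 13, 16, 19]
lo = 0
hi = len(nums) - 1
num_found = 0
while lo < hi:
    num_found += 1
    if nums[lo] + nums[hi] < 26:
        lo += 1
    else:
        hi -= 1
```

Let's trace through this code step by step.

Initialize: nums = [7, 8, 9, 10, 13, 16, 19]
Initialize: lo = 0
Initialize: hi = 6
Initialize: num_found = 0
Entering loop: while lo < hi:
After iteration 1: lo = 0, hi = 5, num_found = 1
After iteration 2: lo = 1, hi = 5, num_found = 2
After iteration 3: lo = 2, hi = 5, num_found = 3
After iteration 4: lo = 3, hi = 5, num_found = 4
After iteration 5: lo = 3, hi = 4, num_found = 5
After iteration 6: lo = 4, hi = 4, num_found = 6
Loop ends.

Final answer: 6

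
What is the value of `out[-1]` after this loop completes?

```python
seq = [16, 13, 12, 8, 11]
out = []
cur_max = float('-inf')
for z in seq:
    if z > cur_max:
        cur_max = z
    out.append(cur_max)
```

Let's trace through this code step by step.

Initialize: seq = [16, 13, 12, 8, 11]
Initialize: out = []
Initialize: cur_max = -inf
Entering loop: for z in seq:
After iteration 1: z = 16, out = [16], cur_max = 16
After iteration 2: z = 13, out = [16, 16], cur_max = 16
After iteration 3: z = 12, out = [16, 16, 16], cur_max = 16
After iteration 4: z = 8, out = [16, 16, 16, 16], cur_max = 16
After iteration 5: z = 11, out = [16, 16, 16, 16, 16], cur_max = 16
Loop ends.
out[-1] = 16

Final answer: 16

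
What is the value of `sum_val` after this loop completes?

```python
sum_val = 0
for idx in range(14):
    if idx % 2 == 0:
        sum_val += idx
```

Let's trace through this code step by step.

Initialize: sum_val = 0
Entering loop: for idx in range(14):
After iteration 1: idx = 0, sum_val = 0
After iteration 2: idx = 1, sum_val = 0
After iteration 3: idx = 2, sum_val = 2
After iteration 4: idx = 3, sum_val = 2
After iteration 5: idx = 4, sum_val = 6
After iteration 6: idx = 5, sum_val = 6
After iteration 7: idx = 6, sum_val = 12
After iteration 8: idx = 7, sum_val = 12
After iteration 9: idx = 8, sum_val = 20
After iteration 10: idx = 9, sum_val = 20
After iteration 11: idx = 10, sum_val = 30
After iteration 12: idx = 11, sum_val = 30
After iteration 13: idx = 12, sum_val = 42
After iteration 14: idx = 13, sum_val = 42
Loop ends.

Final answer: 42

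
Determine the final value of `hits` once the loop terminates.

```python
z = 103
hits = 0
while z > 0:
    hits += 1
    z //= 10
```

Let's trace through this code step by step.

Initialize: z = 103
Initialize: hits = 0
Entering loop: while z > 0:
After iteration 1: z = 10, hits = 1
After iteration 2: z = 1, hits = 2
After iteration 3: z = 0, hits = 3
Loop ends.

Final answer: 3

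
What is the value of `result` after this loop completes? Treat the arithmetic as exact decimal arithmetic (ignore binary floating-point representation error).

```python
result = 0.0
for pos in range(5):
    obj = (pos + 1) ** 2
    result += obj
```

Let's trace through this code step by step.

Initialize: result = 0.0
Entering loop: for pos in range(5):
After iteration 1: pos = 0, result = 1.0, obj = 1
After iteration 2: pos = 1, result = 5.0, obj = 4
After iteration 3: pos = 2, result = 14.0, obj = 9
After iteration 4: pos = 3, result = 30.0, obj = 16
After iteration 5: pos = 4, result = 55.0, obj = 25
Loop ends.

Final answer: 55.0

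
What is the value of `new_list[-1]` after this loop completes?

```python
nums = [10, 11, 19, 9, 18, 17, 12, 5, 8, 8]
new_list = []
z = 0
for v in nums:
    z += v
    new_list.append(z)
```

Let's trace through this code step by step.

Initialize: nums = [10, 11, 19, 9, 18, 17, 12, 5, 8, 8]
Initialize: new_list = []
Initialize: z = 0
Entering loop: for v in nums:
After iteration 1: v = 10, new_list = [10], z = 10
After iteration 2: v = 11, new_list = [10, 21], z = 21
After iteration 3: v = 19, new_list = [10, 21, 40], z = 40
After iteration 4: v = 9, new_list = [10, 21, 40, 49], z = 49
After iteration 5: v = 18, new_list = [10, 21, 40, 49, 67], z = 67
After iteration 6: v = 17, new_list = [10, 21, 40, 49, 67, 84], z = 84
After iteration 7: v = 12, new_list = [10, 21, 40, 49, 67, 84, 96], z = 96
After iteration 8: v = 5, new_list = [10, 21, 40, 49, 67, 84, 96, 101], z = 101
After iteration 9: v = 8, new_list = [10, 21, 40, 49, 67, 84, 96, 101, 109], z = 109
After iteration 10: v = 8, new_list = [10, 21, 40, 49, 67, 84, 96, 101, 109, 117], z = 117
Loop ends.
new_list[-1] = 117

Final answer: 117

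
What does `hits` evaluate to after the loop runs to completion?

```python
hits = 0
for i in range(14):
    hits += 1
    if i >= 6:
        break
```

Let's trace through this code step by step.

Initialize: hits = 0
Entering loop: for i in range(14):
After iteration 1: i = 0, hits = 1
After iteration 2: i = 1, hits = 2
After iteration 3: i = 2, hits = 3
After iteration 4: i = 3, hits = 4
After iteration 5: i = 4, hits = 5
After iteration 6: i = 5, hits = 6
After iteration 7: i = 6, hits = 7
Loop ends.

Final answer: 7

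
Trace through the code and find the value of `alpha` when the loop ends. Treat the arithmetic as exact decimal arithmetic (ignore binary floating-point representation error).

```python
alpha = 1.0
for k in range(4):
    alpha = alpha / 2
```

Let's trace through this code step by step.

Initialize: alpha = 1.0
Entering loop: for k in range(4):
After iteration 1: k = 0, alpha = 0.5
After iteration 2: k = 1, alpha = 0.25
After iteration 3: k = 2, alpha = 0.125
After iteration 4: k = 3, alpha = 0.0625
Loop ends.

Final answer: 0.0625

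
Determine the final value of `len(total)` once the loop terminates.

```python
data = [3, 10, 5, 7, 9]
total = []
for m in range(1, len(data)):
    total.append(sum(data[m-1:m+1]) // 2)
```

Let's trace through this code step by step.

Initialize: data = [3, 10, 5, 7, 9]
Initialize: total = []
Entering loop: for m in range(1, len(data)):
After iteration 1: m = 1, total = [6]
After iteration 2: m = 2, total = [6, 7]
After iteration 3: m = 3, total = [6, 7, 6]
After iteration 4: m = 4, total = [6, 7, 6, 8]
Loop ends.
len(total) = 4

Final answer: 4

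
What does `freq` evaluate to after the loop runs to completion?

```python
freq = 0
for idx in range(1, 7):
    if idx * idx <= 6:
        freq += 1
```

Let's trace through this code step by step.

Initialize: freq = 0
Entering loop: for idx in range(1, 7):
After iteration 1: idx = 1, freq = 1
After iteration 2: idx = 2, freq = 2
After iteration 3: idx = 3, freq = 2
After iteration 4: idx = 4, freq = 2
After iteration 5: idx = 5, freq = 2
After iteration 6: idx = 6, freq = 2
Loop ends.

Final answer: 2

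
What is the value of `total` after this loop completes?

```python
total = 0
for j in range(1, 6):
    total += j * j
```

Let's trace through this code step by step.

Initialize: total = 0
Entering loop: for j in range(1, 6):
After iteration 1: j = 1, total = 1
After iteration 2: j = 2, total = 5
After iteration 3: j = 3, total = 14
After iteration 4: j = 4, total = 30
After iteration 5: j = 5, total = 55
Loop ends.

Final answer: 55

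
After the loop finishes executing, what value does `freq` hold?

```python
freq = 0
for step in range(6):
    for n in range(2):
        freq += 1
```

Let's trace through this code step by step.

Initialize: freq = 0
Entering loop: for step in range(6):
After iteration 1: step = 0, freq = 2
After iteration 2: step = 1, freq = 4
After iteration 3: step = 2, freq = 6
After iteration 4: step = 3, freq = 8
After iteration 5: step = 4, freq = 10
After iteration 6: step = 5, freq = 12
Loop ends.

Final answer: 12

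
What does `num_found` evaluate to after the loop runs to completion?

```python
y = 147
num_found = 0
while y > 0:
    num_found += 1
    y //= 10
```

Let's trace through this code step by step.

Initialize: y = 147
Initialize: num_found = 0
Entering loop: while y > 0:
After iteration 1: y = 14, num_found = 1
After iteration 2: y = 1, num_found = 2
After iteration 3: y = 0, num_found = 3
Loop ends.

Final answer: 3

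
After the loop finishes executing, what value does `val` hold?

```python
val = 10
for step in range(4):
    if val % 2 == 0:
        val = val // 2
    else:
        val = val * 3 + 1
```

Let's trace through this code step by step.

Initialize: val = 10
Entering loop: for step in range(4):
After iteration 1: step = 0, val = 5
After iteration 2: step = 1, val = 16
After iteration 3: step = 2, val = 8
After iteration 4: step = 3, val = 4
Loop ends.

Final answer: 4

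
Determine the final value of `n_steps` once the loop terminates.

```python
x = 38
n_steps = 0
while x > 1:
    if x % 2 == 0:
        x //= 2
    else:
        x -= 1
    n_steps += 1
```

Let's trace through this code step by step.

Initialize: x = 38
Initialize: n_steps = 0
Entering loop: while x > 1:
After iteration 1: x = 19, n_steps = 1
After iteration 2: x = 18, n_steps = 2
After iteration 3: x = 9, n_steps = 3
After iteration 4: x = 8, n_steps = 4
After iteration 5: x = 4, n_steps = 5
After iteration 6: x = 2, n_steps = 6
After iteration 7: x = 1, n_steps = 7
Loop ends.

Final answer: 7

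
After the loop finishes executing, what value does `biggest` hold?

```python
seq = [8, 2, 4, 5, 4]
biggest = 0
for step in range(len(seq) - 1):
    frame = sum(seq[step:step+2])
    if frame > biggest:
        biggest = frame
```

Let's trace through this code step by step.

Initialize: seq = [8, 2, 4, 5, 4]
Initialize: biggest = 0
Entering loop: for step in range(len(seq) - 1):
After iteration 1: step = 0, biggest = 10, frame = 10
After iteration 2: step = 1, biggest = 10, frame = 6
After iteration 3: step = 2, biggest = 10, frame = 9
After iteration 4: step = 3, biggest = 10, frame = 9
Loop ends.

Final answer: 10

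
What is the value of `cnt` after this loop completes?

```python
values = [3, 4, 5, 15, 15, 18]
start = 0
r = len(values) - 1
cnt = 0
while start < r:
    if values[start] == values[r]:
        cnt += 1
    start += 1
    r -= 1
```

Let's trace through this code step by step.

Initialize: values = [3, 4, 5, 15, 15, 18]
Initialize: start = 0
Initialize: r = 5
Initialize: cnt = 0
Entering loop: while start < r:
After iteration 1: start = 1, r = 4, cnt = 0
After iteration 2: start = 2, r = 3, cnt = 0
After iteration 3: start = 3, r = 2, cnt = 0
Loop ends.

Final answer: 0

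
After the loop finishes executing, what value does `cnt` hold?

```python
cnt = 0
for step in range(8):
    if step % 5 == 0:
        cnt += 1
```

Let's trace through this code step by step.

Initialize: cnt = 0
Entering loop: for step in range(8):
After iteration 1: step = 0, cnt = 1
After iteration 2: step = 1, cnt = 1
After iteration 3: step = 2, cnt = 1
After iteration 4: step = 3, cnt = 1
After iteration 5: step = 4, cnt = 1
After iteration 6: step = 5, cnt = 2
After iteration 7: step = 6, cnt = 2
After iteration 8: step = 7, cnt = 2
Loop ends.

Final answer: 2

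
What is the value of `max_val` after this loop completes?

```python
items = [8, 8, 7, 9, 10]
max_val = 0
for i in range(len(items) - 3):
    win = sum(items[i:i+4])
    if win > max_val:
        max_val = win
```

Let's trace through this code step by step.

Initialize: items = [8, 8, 7, 9, 10]
Initialize: max_val = 0
Entering loop: for i in range(len(items) - 3):
After iteration 1: i = 0, max_val = 32, win = 32
After iteration 2: i = 1, max_val = 34, win = 34
Loop ends.

Final answer: 34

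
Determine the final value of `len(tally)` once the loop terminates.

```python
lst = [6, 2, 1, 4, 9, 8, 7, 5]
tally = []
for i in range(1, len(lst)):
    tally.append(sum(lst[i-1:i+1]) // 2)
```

Let's trace through this code step by step.

Initialize: lst = [6, 2, 1, 4, 9, 8, 7, 5]
Initialize: tally = []
Entering loop: for i in range(1, len(lst)):
After iteration 1: i = 1, tally = [4]
After iteration 2: i = 2, tally = [4, 1]
After iteration 3: i = 3, tally = [4, 1, 2]
After iteration 4: i = 4, tally = [4, 1, 2, 6]
After iteration 5: i = 5, tally = [4, 1, 2, 6, 8]
After iteration 6: i = 6, tally = [4, 1, 2, 6, 8, 7]
After iteration 7: i = 7, tally = [4, 1, 2, 6, 8, 7, 6]
Loop ends.
len(tally) = 7

Final answer: 7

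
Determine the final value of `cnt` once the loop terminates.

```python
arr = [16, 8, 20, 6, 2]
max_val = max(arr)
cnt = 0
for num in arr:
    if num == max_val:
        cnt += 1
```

Let's trace through this code step by step.

Initialize: arr = [16, 8, 20, 6, 2]
Initialize: max_val = 20
Initialize: cnt = 0
Entering loop: for num in arr:
After iteration 1: num = 16, cnt = 0
After iteration 2: num = 8, cnt = 0
After iteration 3: num = 20, cnt = 1
After iteration 4: num = 6, cnt = 1
After iteration 5: num = 2, cnt = 1
Loop ends.

Final answer: 1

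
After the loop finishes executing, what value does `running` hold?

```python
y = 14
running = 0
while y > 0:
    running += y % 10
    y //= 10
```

Let's trace through this code step by step.

Initialize: y = 14
Initialize: running = 0
Entering loop: while y > 0:
After iteration 1: y = 1, running = 4
After iteration 2: y = 0, running = 5
Loop ends.

Final answer: 5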